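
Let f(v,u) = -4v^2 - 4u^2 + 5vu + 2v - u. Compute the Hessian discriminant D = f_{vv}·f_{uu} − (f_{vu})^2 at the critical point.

∂f/∂v = -8v + 5u + 2 = 0 and ∂f/∂u = 5v - 8u - 1 = 0, so (v, u) = (11/39, 2/39).
The Hessian has f_{vv} = -8, f_{uu} = -8, f_{vu} = 5, giving D = 39 > 0 with f_{vv} < 0, so the point is a local maximum.
D = (-8)·(-8) − (5)^2 = 39.

39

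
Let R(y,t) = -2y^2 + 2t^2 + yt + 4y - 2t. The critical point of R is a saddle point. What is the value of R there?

32/17

∂R/∂y = -4y + t + 4 = 0 and ∂R/∂t = y + 4t - 2 = 0, so (y, t) = (18/17, 4/17).
The Hessian has R_{yy} = -4, R_{tt} = 4, R_{yt} = 1, giving D = -17 < 0, so the point is a saddle point.
R(18/17, 4/17) = 32/17.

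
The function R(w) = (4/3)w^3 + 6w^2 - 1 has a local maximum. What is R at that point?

R'(w) = 4w^2 + 12w = 0 at w = -3, 0.
Second-derivative test with R''(w) = 8w + 12: R''(-3) = -12 < 0 ⇒ local maximum; R''(0) = 12 > 0 ⇒ local minimum.
Thus R has its local maximum at w = -3, with value 17.

17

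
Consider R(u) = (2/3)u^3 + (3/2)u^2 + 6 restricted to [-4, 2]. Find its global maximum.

52/3

Differentiating, R'(u) = 2u^2 + 3u; which vanishes at u = -3/2 and u = 0.
Evaluating at the critical points and endpoints: R(-4) = -38/3, R(-3/2) = 57/8, R(0) = 6, R(2) = 52/3.
Hence the absolute maximum is 52/3 at u = 2.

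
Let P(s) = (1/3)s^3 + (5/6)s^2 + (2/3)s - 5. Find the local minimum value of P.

P'(s) = s^2 + (5/3)s + 2/3 = 0 at s = -1, -2/3.
Since P''(s) = 2s + 5/3, we get P''(-1) = -1/3 < 0 ⇒ local maximum; P''(-2/3) = 1/3 > 0 ⇒ local minimum.
The local minimum is P(-2/3) = -419/81.

-419/81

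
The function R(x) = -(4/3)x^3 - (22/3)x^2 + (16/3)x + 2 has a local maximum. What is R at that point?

R'(x) = -4x^2 - (44/3)x + 16/3. Setting R'(x) = 0 gives x ∈ {-4, 1/3}.
R''(x) = -8x - 44/3. R''(-4) = 52/3 > 0 ⇒ local minimum; R''(1/3) = -52/3 < 0 ⇒ local maximum.
Thus R has its local maximum at x = 1/3, with value 236/81.

236/81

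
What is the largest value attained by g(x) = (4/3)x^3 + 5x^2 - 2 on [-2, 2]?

Differentiating, g'(x) = 4x^2 + 10x; whose only zero in [-2, 2] is x = 0.
Compare values at every candidate in [-2, 2]: g(-2) = 22/3, g(0) = -2, g(2) = 86/3.
The maximum over the interval is 86/3, attained at x = 2.

86/3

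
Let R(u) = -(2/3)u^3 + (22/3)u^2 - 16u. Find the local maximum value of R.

24

R'(u) = -2u^2 + (44/3)u - 16 = 0 at u = 4/3, 6.
Second-derivative test with R''(u) = -4u + 44/3: R''(4/3) = 28/3 > 0 ⇒ local minimum; R''(6) = -28/3 < 0 ⇒ local maximum.
So the local maximum value is R(6) = 24.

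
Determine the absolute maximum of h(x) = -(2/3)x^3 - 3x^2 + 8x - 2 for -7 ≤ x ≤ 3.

71/3

Differentiating, h'(x) = -2x^2 - 6x + 8; which vanishes at x = -4 and x = 1.
Candidates: h(-7) = 71/3; h(-4) = -118/3; h(1) = 7/3; h(3) = -23.
Hence the absolute maximum is 71/3 at x = -7.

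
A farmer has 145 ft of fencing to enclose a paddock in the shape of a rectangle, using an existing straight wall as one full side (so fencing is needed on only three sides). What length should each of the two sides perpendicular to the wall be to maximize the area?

145/4

Let the sides perpendicular to the wall have length x and the parallel side y, so 2x + y = 145 and the area is A = xy = x(145 − 2x).
A'(x) = 145 − 4x = 0 gives x = 145/4, and A''(x) = −4 < 0 confirms a maximum.
Then y = 145 − 2·145/4 = 145/2 and A = 21025/8.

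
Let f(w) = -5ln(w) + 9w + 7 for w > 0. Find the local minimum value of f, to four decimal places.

f'(w) = -5/w + 9 = 0 gives w = 5/9.
f''(w) = 5/w², which is positive for w > 0, so this is a local minimum.
f(5/9) = -5·ln(5/9) + 5 + 7 ≈ 14.9389.

14.9389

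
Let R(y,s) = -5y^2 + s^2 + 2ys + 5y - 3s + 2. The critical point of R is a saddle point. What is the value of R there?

29/12

∂R/∂y = -10y + 2s + 5 = 0 and ∂R/∂s = 2y + 2s - 3 = 0, so (y, s) = (2/3, 5/6).
The Hessian has R_{yy} = -10, R_{ss} = 2, R_{ys} = 2, giving D = -24 < 0, so the point is a saddle point.
R(2/3, 5/6) = 29/12.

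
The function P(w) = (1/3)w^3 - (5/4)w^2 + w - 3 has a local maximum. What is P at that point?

-133/48

Critical points: P'(w) = w^2 - (5/2)w + 1 vanishes at w = 1/2, 2.
Second-derivative test with P''(w) = 2w - 5/2: P''(1/2) = -3/2 < 0 ⇒ local maximum; P''(2) = 3/2 > 0 ⇒ local minimum.
The local maximum is P(1/2) = -133/48.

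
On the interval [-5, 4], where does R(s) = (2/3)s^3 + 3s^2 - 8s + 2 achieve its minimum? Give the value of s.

R'(s) = 2s^2 + 6s - 8, which vanishes at s = -4 and s = 1.
Candidates: R(-5) = 101/3,  R(-4) = 118/3,  R(1) = -7/3,  R(4) = 182/3.
Hence the absolute minimum is -7/3 at s = 1.

1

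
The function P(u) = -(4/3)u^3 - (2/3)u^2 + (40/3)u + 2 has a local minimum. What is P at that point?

-50/3

P'(u) = -4u^2 - (4/3)u + 40/3 = 0 at u = -2, 5/3.
Second-derivative test with P''(u) = -8u - 4/3: P''(-2) = 44/3 > 0 ⇒ local minimum; P''(5/3) = -44/3 < 0 ⇒ local maximum.
So the local minimum value is P(-2) = -50/3.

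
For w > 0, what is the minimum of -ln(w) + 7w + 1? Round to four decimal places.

f'(w) = -1/w + 7 = 0 gives w = 1/7.
f''(w) = 1/w², which is positive for w > 0, so this is a local minimum.
f(1/7) = -1·ln(1/7) + 1 + 1 ≈ 3.9459.

3.9459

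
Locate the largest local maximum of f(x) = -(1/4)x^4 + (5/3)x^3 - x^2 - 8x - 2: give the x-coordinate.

f'(x) = -x^3 + 5x^2 - 2x - 8. Setting f'(x) = 0 gives x ∈ {-1, 2, 4}.
Since f''(x) = -3x^2 + 10x - 2, we get f''(-1) = -15 < 0 ⇒ local maximum; f''(2) = 6 > 0 ⇒ local minimum; f''(4) = -10 < 0 ⇒ local maximum.
The largest local maximum is f(-1) = 37/12.

-1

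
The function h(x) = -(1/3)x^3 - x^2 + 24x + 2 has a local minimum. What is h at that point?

h'(x) = -x^2 - 2x + 24. Setting h'(x) = 0 gives x ∈ {-6, 4}.
Since h''(x) = -2x - 2, we get h''(-6) = 10 > 0 ⇒ local minimum; h''(4) = -10 < 0 ⇒ local maximum.
So the local minimum value is h(-6) = -106.

-106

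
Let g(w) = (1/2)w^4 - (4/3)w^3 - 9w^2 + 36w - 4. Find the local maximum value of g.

88/3

g'(w) = 2w^3 - 4w^2 - 18w + 36 = 0 at w = -3, 2, 3.
Since g''(w) = 6w^2 - 8w - 18, we get g''(-3) = 60 > 0 ⇒ local minimum; g''(2) = -10 < 0 ⇒ local maximum; g''(3) = 12 > 0 ⇒ local minimum.
Thus g has its local maximum at w = 2, with value 88/3.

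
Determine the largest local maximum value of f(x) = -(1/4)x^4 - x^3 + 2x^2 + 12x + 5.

f'(x) = -x^3 - 3x^2 + 4x + 12. Setting f'(x) = 0 gives x ∈ {-3, -2, 2}.
Second-derivative test with f''(x) = -3x^2 - 6x + 4: f''(-3) = -5 < 0 ⇒ local maximum; f''(-2) = 4 > 0 ⇒ local minimum; f''(2) = -20 < 0 ⇒ local maximum.
Thus f has its largest local maximum at x = 2, with value 25.

25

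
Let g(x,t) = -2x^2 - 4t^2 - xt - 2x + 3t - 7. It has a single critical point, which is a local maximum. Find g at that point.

∂g/∂x = -4x - t - 2 = 0 and ∂g/∂t = -x - 8t + 3 = 0, so (x, t) = (-19/31, 14/31).
The Hessian has g_{xx} = -4, g_{tt} = -8, g_{xt} = -1, giving D = 31 > 0 with g_{xx} < 0, so the point is a local maximum.
g(-19/31, 14/31) = -177/31.

-177/31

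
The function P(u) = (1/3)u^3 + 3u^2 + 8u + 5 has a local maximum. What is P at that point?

Critical points: P'(u) = u^2 + 6u + 8 vanishes at u = -4, -2.
Second-derivative test with P''(u) = 2u + 6: P''(-4) = -2 < 0 ⇒ local maximum; P''(-2) = 2 > 0 ⇒ local minimum.
The local maximum is P(-4) = -1/3.

-1/3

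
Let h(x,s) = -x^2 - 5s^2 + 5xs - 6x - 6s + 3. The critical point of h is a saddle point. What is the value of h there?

-381/5

∂h/∂x = -2x + 5s - 6 = 0 and ∂h/∂s = 5x - 10s - 6 = 0, so (x, s) = (18, 42/5).
The Hessian has h_{xx} = -2, h_{ss} = -10, h_{xs} = 5, giving D = -5 < 0, so the point is a saddle point.
h(18, 42/5) = -381/5.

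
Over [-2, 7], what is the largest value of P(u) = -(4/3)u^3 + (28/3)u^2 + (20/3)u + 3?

103

P'(u) = -4u^2 + (56/3)u + 20/3, which vanishes at u = -1/3 and u = 5.
Candidates: P(-2) = 113/3,  P(-1/3) = 151/81,  P(5) = 103,  P(7) = 149/3.
So the maximum is P(5) = 103.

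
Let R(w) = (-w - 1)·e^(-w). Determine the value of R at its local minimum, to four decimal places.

-1.0000

Differentiating with the product rule gives R'(w) = (w)·e^(-w). Since e^(-w) > 0, the only critical point is w = 0.
R''(0) has the same sign as 1 > 0, so this is a local minimum.
R(0) = (-1)·e^(0) ≈ -1.0000.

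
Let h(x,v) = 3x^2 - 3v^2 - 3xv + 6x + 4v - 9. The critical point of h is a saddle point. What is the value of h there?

∂h/∂x = 6x - 3v + 6 = 0 and ∂h/∂v = -3x - 6v + 4 = 0, so (x, v) = (-8/15, 14/15).
The Hessian has h_{xx} = 6, h_{vv} = -6, h_{xv} = -3, giving D = -45 < 0, so the point is a saddle point.
h(-8/15, 14/15) = -131/15.

-131/15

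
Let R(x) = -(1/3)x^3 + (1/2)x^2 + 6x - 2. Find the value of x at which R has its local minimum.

-2

Critical points: R'(x) = -x^2 + x + 6 vanishes at x = -2, 3.
R''(x) = -2x + 1. R''(-2) = 5 > 0 ⇒ local minimum; R''(3) = -5 < 0 ⇒ local maximum.
Thus R has its local minimum at x = -2, with value -28/3.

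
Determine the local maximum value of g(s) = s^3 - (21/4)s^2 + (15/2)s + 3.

25/4

Critical points: g'(s) = 3s^2 - (21/2)s + 15/2 vanishes at s = 1, 5/2.
Since g''(s) = 6s - 21/2, we get g''(1) = -9/2 < 0 ⇒ local maximum; g''(5/2) = 9/2 > 0 ⇒ local minimum.
The local maximum is g(1) = 25/4.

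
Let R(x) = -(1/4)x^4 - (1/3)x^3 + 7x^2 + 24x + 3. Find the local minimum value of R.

R'(x) = -x^3 - x^2 + 14x + 24. Setting R'(x) = 0 gives x ∈ {-3, -2, 4}.
Since R''(x) = -3x^2 - 2x + 14, we get R''(-3) = -7 < 0 ⇒ local maximum; R''(-2) = 6 > 0 ⇒ local minimum; R''(4) = -42 < 0 ⇒ local maximum.
The local minimum is R(-2) = -55/3.

-55/3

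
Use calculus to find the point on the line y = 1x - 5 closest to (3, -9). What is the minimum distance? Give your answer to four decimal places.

Minimize D(x)^2 = (x - 3)^2 + (x + 4)^2.
d/dx[D^2] = 2(x - 3) + 2·1·(x + 4) = 0 ⇒ x = -1/2.
Then y = -11/2 and the distance is √(49/2) ≈ 4.9497.

4.9497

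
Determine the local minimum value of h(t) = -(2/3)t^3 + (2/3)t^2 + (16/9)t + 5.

349/81

h'(t) = -2t^2 + (4/3)t + 16/9. Setting h'(t) = 0 gives t ∈ {-2/3, 4/3}.
h''(t) = -4t + 4/3. h''(-2/3) = 4 > 0 ⇒ local minimum; h''(4/3) = -4 < 0 ⇒ local maximum.
The local minimum is h(-2/3) = 349/81.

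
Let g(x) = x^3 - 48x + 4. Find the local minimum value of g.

-124

Critical points: g'(x) = 3x^2 - 48 vanishes at x = -4, 4.
g''(x) = 6x. g''(-4) = -24 < 0 ⇒ local maximum; g''(4) = 24 > 0 ⇒ local minimum.
So the local minimum value is g(4) = -124.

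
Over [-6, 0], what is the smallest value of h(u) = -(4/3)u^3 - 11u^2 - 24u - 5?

-5

h'(u) = -4u^2 - 22u - 24, which vanishes at u = -4 and u = -3/2.
Compare values at every candidate in [-6, 0]: h(-6) = 31; h(-4) = 1/3; h(-3/2) = 43/4; h(0) = -5.
The minimum over the interval is -5, attained at u = 0.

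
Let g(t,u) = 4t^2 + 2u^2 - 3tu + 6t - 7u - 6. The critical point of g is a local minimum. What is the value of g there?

∂g/∂t = 8t - 3u + 6 = 0 and ∂g/∂u = -3t + 4u - 7 = 0, so (t, u) = (-3/23, 38/23).
The Hessian has g_{tt} = 8, g_{uu} = 4, g_{tu} = -3, giving D = 23 > 0 with g_{tt} > 0, so the point is a local minimum.
g(-3/23, 38/23) = -280/23.

-280/23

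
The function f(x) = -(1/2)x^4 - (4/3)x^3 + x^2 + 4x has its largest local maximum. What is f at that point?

f'(x) = -2x^3 - 4x^2 + 2x + 4. Setting f'(x) = 0 gives x ∈ {-2, -1, 1}.
Second-derivative test with f''(x) = -6x^2 - 8x + 2: f''(-2) = -6 < 0 ⇒ local maximum; f''(-1) = 4 > 0 ⇒ local minimum; f''(1) = -12 < 0 ⇒ local maximum.
The largest local maximum is f(1) = 19/6.

19/6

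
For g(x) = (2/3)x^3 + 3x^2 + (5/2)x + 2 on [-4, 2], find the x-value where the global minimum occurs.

-4

g'(x) = 2x^2 + 6x + 5/2, which vanishes at x = -5/2 and x = -1/2.
Candidates: g(-4) = -8/3; g(-5/2) = 49/12; g(-1/2) = 17/12; g(2) = 73/3.
So the minimum is g(-4) = -8/3.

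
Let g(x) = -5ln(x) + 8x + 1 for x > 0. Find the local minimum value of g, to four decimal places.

g'(x) = -5/x + 8 = 0 gives x = 5/8.
g''(x) = 5/x², which is positive for x > 0, so this is a local minimum.
g(5/8) = -5·ln(5/8) + 5 + 1 ≈ 8.3500.

8.3500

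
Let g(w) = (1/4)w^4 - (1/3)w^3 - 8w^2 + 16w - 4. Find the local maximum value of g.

47/12

g'(w) = w^3 - w^2 - 16w + 16 = 0 at w = -4, 1, 4.
Second-derivative test with g''(w) = 3w^2 - 2w - 16: g''(-4) = 40 > 0 ⇒ local minimum; g''(1) = -15 < 0 ⇒ local maximum; g''(4) = 24 > 0 ⇒ local minimum.
The local maximum is g(1) = 47/12.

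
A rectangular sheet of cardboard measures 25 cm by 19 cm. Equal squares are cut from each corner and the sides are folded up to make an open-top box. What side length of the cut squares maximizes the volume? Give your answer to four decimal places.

3.5658

With cut size x, the volume is V(x) = x(25 − 2x)(19 − 2x) for 0 < x < 9.5.
V'(x) = 12x^2 − 176x + 475. Setting V'(x) = 0 gives x ≈ 3.5658 (the root in (0, 9.5)).
V''(x) = 24x − 176 is negative there, so this is the maximum; V ≈ 756.1968.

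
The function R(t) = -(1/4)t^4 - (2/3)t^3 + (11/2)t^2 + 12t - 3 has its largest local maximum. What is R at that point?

177/4

R'(t) = -t^3 - 2t^2 + 11t + 12 = 0 at t = -4, -1, 3.
R''(t) = -3t^2 - 4t + 11. R''(-4) = -21 < 0 ⇒ local maximum; R''(-1) = 12 > 0 ⇒ local minimum; R''(3) = -28 < 0 ⇒ local maximum.
Thus R has its largest local maximum at t = 3, with value 177/4.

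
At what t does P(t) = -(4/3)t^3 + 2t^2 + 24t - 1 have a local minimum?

P'(t) = -4t^2 + 4t + 24. Setting P'(t) = 0 gives t ∈ {-2, 3}.
Since P''(t) = -8t + 4, we get P''(-2) = 20 > 0 ⇒ local minimum; P''(3) = -20 < 0 ⇒ local maximum.
The local minimum is P(-2) = -91/3.

-2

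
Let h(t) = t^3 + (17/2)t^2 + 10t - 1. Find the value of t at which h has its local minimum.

-2/3

h'(t) = 3t^2 + 17t + 10. Setting h'(t) = 0 gives t ∈ {-5, -2/3}.
h''(t) = 6t + 17. h''(-5) = -13 < 0 ⇒ local maximum; h''(-2/3) = 13 > 0 ⇒ local minimum.
So the local minimum value is h(-2/3) = -113/27.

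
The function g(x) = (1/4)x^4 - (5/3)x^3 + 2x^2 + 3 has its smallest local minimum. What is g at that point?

g'(x) = x^3 - 5x^2 + 4x. Setting g'(x) = 0 gives x ∈ {0, 1, 4}.
Since g''(x) = 3x^2 - 10x + 4, we get g''(0) = 4 > 0 ⇒ local minimum; g''(1) = -3 < 0 ⇒ local maximum; g''(4) = 12 > 0 ⇒ local minimum.
So the smallest local minimum value is g(4) = -23/3.

-23/3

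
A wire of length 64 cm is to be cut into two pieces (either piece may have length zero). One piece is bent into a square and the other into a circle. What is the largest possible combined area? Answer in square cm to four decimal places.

Let x be the length used for the square. Square side x/4; circle radius (64−x)/(2π).
A(x) = (x/4)² + π·((64−x)/(2π))² = x²/16 + (64−x)²/(4π) for 0 ≤ x ≤ 64. A'(x) = x/8 − (64−x)/(2π) = 0 gives x = 4·64/(π+4) ≈ 35.8463.
A'' > 0, so the interior critical point is a minimum; the maximum is at an endpoint. A(0) = 325.9493 and A(64) = 256.0000, so the largest area is 325.9493.

325.9493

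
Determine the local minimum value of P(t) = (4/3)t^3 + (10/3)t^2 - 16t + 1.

P'(t) = 4t^2 + (20/3)t - 16. Setting P'(t) = 0 gives t ∈ {-3, 4/3}.
P''(t) = 8t + 20/3. P''(-3) = -52/3 < 0 ⇒ local maximum; P''(4/3) = 52/3 > 0 ⇒ local minimum.
So the local minimum value is P(4/3) = -911/81.

-911/81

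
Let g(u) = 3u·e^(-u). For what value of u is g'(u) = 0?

g'(u) = 3·e^(-u) + (3u)·(-1)·e^(-u) = (-3u + 3)·e^(-u). Since e^(-u) > 0, the only critical point is u = 1.
g''(1) has the same sign as -3 < 0, so this is a local maximum.
g(1) = (3)·e^(-1) ≈ 1.1036.

1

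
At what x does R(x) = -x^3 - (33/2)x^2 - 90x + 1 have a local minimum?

-6

Critical points: R'(x) = -3x^2 - 33x - 90 vanishes at x = -6, -5.
R''(x) = -6x - 33. R''(-6) = 3 > 0 ⇒ local minimum; R''(-5) = -3 < 0 ⇒ local maximum.
The local minimum is R(-6) = 163.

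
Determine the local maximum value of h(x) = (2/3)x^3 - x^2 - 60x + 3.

h'(x) = 2x^2 - 2x - 60 = 0 at x = -5, 6.
Second-derivative test with h''(x) = 4x - 2: h''(-5) = -22 < 0 ⇒ local maximum; h''(6) = 22 > 0 ⇒ local minimum.
Thus h has its local maximum at x = -5, with value 584/3.

584/3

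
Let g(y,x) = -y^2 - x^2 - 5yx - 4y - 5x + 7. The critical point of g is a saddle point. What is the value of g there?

∂g/∂y = -2y - 5x - 4 = 0 and ∂g/∂x = -5y - 2x - 5 = 0, so (y, x) = (-17/21, -10/21).
The Hessian has g_{yy} = -2, g_{xx} = -2, g_{yx} = -5, giving D = -21 < 0, so the point is a saddle point.
g(-17/21, -10/21) = 206/21.

206/21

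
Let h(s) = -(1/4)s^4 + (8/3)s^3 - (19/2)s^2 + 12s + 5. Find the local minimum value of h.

29/4

h'(s) = -s^3 + 8s^2 - 19s + 12 = 0 at s = 1, 3, 4.
Since h''(s) = -3s^2 + 16s - 19, we get h''(1) = -6 < 0 ⇒ local maximum; h''(3) = 2 > 0 ⇒ local minimum; h''(4) = -3 < 0 ⇒ local maximum.
So the local minimum value is h(3) = 29/4.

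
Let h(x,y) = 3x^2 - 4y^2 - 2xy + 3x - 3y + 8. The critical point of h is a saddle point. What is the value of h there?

∂h/∂x = 6x - 2y + 3 = 0 and ∂h/∂y = -2x - 8y - 3 = 0, so (x, y) = (-15/26, -3/13).
The Hessian has h_{xx} = 6, h_{yy} = -8, h_{xy} = -2, giving D = -52 < 0, so the point is a saddle point.
h(-15/26, -3/13) = 389/52.

389/52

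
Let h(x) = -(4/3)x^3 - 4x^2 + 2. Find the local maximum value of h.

2

h'(x) = -4x^2 - 8x. Setting h'(x) = 0 gives x ∈ {-2, 0}.
Since h''(x) = -8x - 8, we get h''(-2) = 8 > 0 ⇒ local minimum; h''(0) = -8 < 0 ⇒ local maximum.
Thus h has its local maximum at x = 0, with value 2.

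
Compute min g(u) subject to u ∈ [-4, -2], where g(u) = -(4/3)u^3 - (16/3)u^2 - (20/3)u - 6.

-10/3

Differentiating, g'(u) = -4u^2 - (32/3)u - 20/3; which has no zeros in [-4, -2].
Compare values at every candidate in [-4, -2]: g(-4) = 62/3, g(-2) = -10/3.
Hence the absolute minimum is -10/3 at u = -2.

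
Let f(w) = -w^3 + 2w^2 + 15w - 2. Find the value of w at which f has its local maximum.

Critical points: f'(w) = -3w^2 + 4w + 15 vanishes at w = -5/3, 3.
f''(w) = -6w + 4. f''(-5/3) = 14 > 0 ⇒ local minimum; f''(3) = -14 < 0 ⇒ local maximum.
So the local maximum value is f(3) = 34.

3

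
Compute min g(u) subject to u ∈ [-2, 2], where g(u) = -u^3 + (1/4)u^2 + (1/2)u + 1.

The derivative is -3u^2 + (1/2)u + 1/2, which vanishes at u = -1/3 and u = 1/2.
Evaluating at the critical points and endpoints: g(-2) = 9,  g(-1/3) = 97/108,  g(1/2) = 19/16,  g(2) = -5.
Hence the absolute minimum is -5 at u = 2.

-5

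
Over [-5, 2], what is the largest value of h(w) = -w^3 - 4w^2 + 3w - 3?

The derivative is -3w^2 - 8w + 3, which vanishes at w = -3 and w = 1/3.
Compare values at every candidate in [-5, 2]: h(-5) = 7; h(-3) = -21; h(1/3) = -67/27; h(2) = -21.
Hence the absolute maximum is 7 at w = -5.

7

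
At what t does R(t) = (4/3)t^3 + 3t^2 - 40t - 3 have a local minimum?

5/2

Critical points: R'(t) = 4t^2 + 6t - 40 vanishes at t = -4, 5/2.
R''(t) = 8t + 6. R''(-4) = -26 < 0 ⇒ local maximum; R''(5/2) = 26 > 0 ⇒ local minimum.
The local minimum is R(5/2) = -761/12.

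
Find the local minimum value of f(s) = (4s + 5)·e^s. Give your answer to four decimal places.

-0.4216

By the product rule, f'(s) = (4s + 9)·e^s. Since e^s > 0, the only critical point is s = -9/4.
f''(-9/4) has the same sign as 4 > 0, so this is a local minimum.
f(-9/4) = (-4)·e^(-9/4) ≈ -0.4216.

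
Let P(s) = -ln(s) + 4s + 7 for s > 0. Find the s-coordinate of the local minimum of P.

1/4

P'(s) = -1/s + 4 = 0 gives s = 1/4.
P''(s) = 1/s², which is positive for s > 0, so this is a local minimum.
P(1/4) = -1·ln(1/4) + 1 + 7 ≈ 9.3863.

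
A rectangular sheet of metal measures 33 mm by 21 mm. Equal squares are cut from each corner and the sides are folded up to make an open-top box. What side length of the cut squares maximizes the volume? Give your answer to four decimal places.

With cut size x, the volume is V(x) = x(33 − 2x)(21 − 2x) for 0 < x < 10.5.
V'(x) = 12x^2 − 216x + 693. Setting V'(x) = 0 gives x ≈ 4.1782 (the root in (0, 10.5)).
V''(x) = 24x − 216 is negative there, so this is the maximum; V ≈ 1301.8595.

4.1782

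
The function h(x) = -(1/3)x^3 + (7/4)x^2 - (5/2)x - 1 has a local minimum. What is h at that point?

-25/12

Critical points: h'(x) = -x^2 + (7/2)x - 5/2 vanishes at x = 1, 5/2.
h''(x) = -2x + 7/2. h''(1) = 3/2 > 0 ⇒ local minimum; h''(5/2) = -3/2 < 0 ⇒ local maximum.
So the local minimum value is h(1) = -25/12.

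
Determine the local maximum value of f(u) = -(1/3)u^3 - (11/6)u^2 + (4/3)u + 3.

f'(u) = -u^2 - (11/3)u + 4/3 = 0 at u = -4, 1/3.
Second-derivative test with f''(u) = -2u - 11/3: f''(-4) = 13/3 > 0 ⇒ local minimum; f''(1/3) = -13/3 < 0 ⇒ local maximum.
So the local maximum value is f(1/3) = 523/162.

523/162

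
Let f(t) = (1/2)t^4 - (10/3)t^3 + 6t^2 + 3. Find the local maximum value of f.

25/3

f'(t) = 2t^3 - 10t^2 + 12t = 0 at t = 0, 2, 3.
Since f''(t) = 6t^2 - 20t + 12, we get f''(0) = 12 > 0 ⇒ local minimum; f''(2) = -4 < 0 ⇒ local maximum; f''(3) = 6 > 0 ⇒ local minimum.
So the local maximum value is f(2) = 25/3.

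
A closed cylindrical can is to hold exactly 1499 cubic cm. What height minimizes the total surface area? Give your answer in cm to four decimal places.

With radius r and height h, πr²h = 1499 so h = 1499/(πr²), and S(r) = 2πr² + 2πrh = 2πr² + 2·1499/r.
S'(r) = 4πr − 2·1499/r² = 0 ⇒ r³ = 1499/(2π), so r ≈ 6.2021 and h = 2r ≈ 12.4043.
S''(r) = 4π + 4·1499/r³ > 0, so this is the minimum; S ≈ 725.0739.

12.4043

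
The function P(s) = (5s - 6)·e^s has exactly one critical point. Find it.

By the product rule, P'(s) = (5s - 1)·e^s. Since e^s > 0, the only critical point is s = 1/5.
P''(1/5) has the same sign as 5 > 0, so this is a local minimum.
P(1/5) = (-5)·e^(1/5) ≈ -6.1070.

1/5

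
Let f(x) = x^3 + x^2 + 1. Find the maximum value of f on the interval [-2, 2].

13

f'(x) = 3x^2 + 2x, which vanishes at x = -2/3 and x = 0.
Candidates: f(-2) = -3, f(-2/3) = 31/27, f(0) = 1, f(2) = 13.
The maximum over the interval is 13, attained at x = 2.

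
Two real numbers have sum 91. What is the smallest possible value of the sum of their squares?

8281/2

With a + b = 91, a^2 + b^2 = a^2 + (91 − a)^2.
The derivative 2a − 2(91 − a) = 4a − 182 vanishes at a = 91/2; second derivative 4 > 0, a minimum.
The minimum is 2·(91/2)^2 = 8281/2.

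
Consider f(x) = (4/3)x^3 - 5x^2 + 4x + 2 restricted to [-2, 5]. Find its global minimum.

Differentiating, f'(x) = 4x^2 - 10x + 4; which vanishes at x = 1/2 and x = 2.
Evaluating at the critical points and endpoints: f(-2) = -110/3; f(1/2) = 35/12; f(2) = 2/3; f(5) = 191/3.
So the minimum is f(-2) = -110/3.

-110/3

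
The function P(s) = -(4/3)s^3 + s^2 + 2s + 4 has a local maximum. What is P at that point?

17/3

Critical points: P'(s) = -4s^2 + 2s + 2 vanishes at s = -1/2, 1.
Since P''(s) = -8s + 2, we get P''(-1/2) = 6 > 0 ⇒ local minimum; P''(1) = -6 < 0 ⇒ local maximum.
Thus P has its local maximum at s = 1, with value 17/3.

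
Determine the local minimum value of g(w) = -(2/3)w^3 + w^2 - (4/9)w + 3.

g'(w) = -2w^2 + 2w - 4/9 = 0 at w = 1/3, 2/3.
Since g''(w) = -4w + 2, we get g''(1/3) = 2/3 > 0 ⇒ local minimum; g''(2/3) = -2/3 < 0 ⇒ local maximum.
Thus g has its local minimum at w = 1/3, with value 238/81.

238/81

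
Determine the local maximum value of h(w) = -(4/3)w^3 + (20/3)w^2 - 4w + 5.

Critical points: h'(w) = -4w^2 + (40/3)w - 4 vanishes at w = 1/3, 3.
Second-derivative test with h''(w) = -8w + 40/3: h''(1/3) = 32/3 > 0 ⇒ local minimum; h''(3) = -32/3 < 0 ⇒ local maximum.
Thus h has its local maximum at w = 3, with value 17.

17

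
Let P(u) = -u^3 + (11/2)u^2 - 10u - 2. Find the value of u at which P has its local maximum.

P'(u) = -3u^2 + 11u - 10. Setting P'(u) = 0 gives u ∈ {5/3, 2}.
Second-derivative test with P''(u) = -6u + 11: P''(5/3) = 1 > 0 ⇒ local minimum; P''(2) = -1 < 0 ⇒ local maximum.
So the local maximum value is P(2) = -8.

2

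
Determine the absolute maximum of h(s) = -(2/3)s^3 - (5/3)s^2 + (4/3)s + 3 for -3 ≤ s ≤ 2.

262/81

The derivative is -2s^2 - (10/3)s + 4/3, which vanishes at s = -2 and s = 1/3.
Candidates: h(-3) = 2; h(-2) = -1; h(1/3) = 262/81; h(2) = -19/3.
So the maximum is h(1/3) = 262/81.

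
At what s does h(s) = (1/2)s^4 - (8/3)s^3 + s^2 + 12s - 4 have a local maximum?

2

h'(s) = 2s^3 - 8s^2 + 2s + 12. Setting h'(s) = 0 gives s ∈ {-1, 2, 3}.
h''(s) = 6s^2 - 16s + 2. h''(-1) = 24 > 0 ⇒ local minimum; h''(2) = -6 < 0 ⇒ local maximum; h''(3) = 8 > 0 ⇒ local minimum.
So the local maximum value is h(2) = 32/3.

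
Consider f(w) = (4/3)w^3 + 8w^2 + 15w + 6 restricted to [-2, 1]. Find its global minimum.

Differentiating, f'(w) = 4w^2 + 16w + 15; whose only zero in [-2, 1] is w = -3/2.
Compare values at every candidate in [-2, 1]: f(-2) = -8/3; f(-3/2) = -3; f(1) = 91/3.
The minimum over the interval is -3, attained at w = -3/2.

-3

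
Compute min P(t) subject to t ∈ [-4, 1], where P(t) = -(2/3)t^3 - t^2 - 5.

-20/3

P'(t) = -2t^2 - 2t, which vanishes at t = -1 and t = 0.
Compare values at every candidate in [-4, 1]: P(-4) = 65/3,  P(-1) = -16/3,  P(0) = -5,  P(1) = -20/3.
Hence the absolute minimum is -20/3 at t = 1.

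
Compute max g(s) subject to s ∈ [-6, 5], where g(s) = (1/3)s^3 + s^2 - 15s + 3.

The derivative is s^2 + 2s - 15, which vanishes at s = -5 and s = 3.
Compare values at every candidate in [-6, 5]: g(-6) = 57; g(-5) = 184/3; g(3) = -24; g(5) = -16/3.
Hence the absolute maximum is 184/3 at s = -5.

184/3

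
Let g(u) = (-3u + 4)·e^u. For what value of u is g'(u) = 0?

g'(u) = (-3)·e^u + (-3u + 4)·1·e^u = (-3u + 1)·e^u. Since e^u > 0, the only critical point is u = 1/3.
g''(1/3) has the same sign as -3 < 0, so this is a local maximum.
g(1/3) = (3)·e^(1/3) ≈ 4.1868.

1/3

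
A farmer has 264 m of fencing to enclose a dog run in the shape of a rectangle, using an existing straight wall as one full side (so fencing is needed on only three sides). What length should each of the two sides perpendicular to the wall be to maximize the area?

Let the sides perpendicular to the wall have length x and the parallel side y, so 2x + y = 264 and the area is A = xy = x(264 − 2x).
A'(x) = 264 − 4x = 0 gives x = 66, and A''(x) = −4 < 0 confirms a maximum.
Then y = 264 − 2·66 = 132 and A = 8712.

66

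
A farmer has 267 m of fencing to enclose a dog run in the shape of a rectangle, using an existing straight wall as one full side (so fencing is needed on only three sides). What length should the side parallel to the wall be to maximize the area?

267/2

Let the sides perpendicular to the wall have length x and the parallel side y, so 2x + y = 267 and the area is A = xy = x(267 − 2x).
A'(x) = 267 − 4x = 0 gives x = 267/4, and A''(x) = −4 < 0 confirms a maximum.
Then y = 267 − 2·267/4 = 267/2 and A = 71289/8.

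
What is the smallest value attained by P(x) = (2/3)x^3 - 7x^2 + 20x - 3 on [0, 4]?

The derivative is 2x^2 - 14x + 20, whose only zero in [0, 4] is x = 2.
Candidates: P(0) = -3,  P(2) = 43/3,  P(4) = 23/3.
Hence the absolute minimum is -3 at x = 0.

-3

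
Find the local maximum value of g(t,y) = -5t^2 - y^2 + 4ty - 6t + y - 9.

∂g/∂t = -10t + 4y - 6 = 0 and ∂g/∂y = 4t - 2y + 1 = 0, so (t, y) = (-2, -7/2).
The Hessian has g_{tt} = -10, g_{yy} = -2, g_{ty} = 4, giving D = 4 > 0 with g_{tt} < 0, so the point is a local maximum.
g(-2, -7/2) = -19/4.

-19/4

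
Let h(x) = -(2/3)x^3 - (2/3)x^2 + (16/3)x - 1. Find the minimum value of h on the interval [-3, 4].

-33

The derivative is -2x^2 - (4/3)x + 16/3, which vanishes at x = -2 and x = 4/3.
Compare values at every candidate in [-3, 4]: h(-3) = -5; h(-2) = -9; h(4/3) = 271/81; h(4) = -33.
So the minimum is h(4) = -33.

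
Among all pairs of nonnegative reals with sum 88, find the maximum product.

With x + y = 88, the product is P(x) = x(88 − x).
P'(x) = 88 − 2x = 0 gives x = 44; P'' = −2 < 0, so this is the maximum.
P = 44·44 = 1936.

1936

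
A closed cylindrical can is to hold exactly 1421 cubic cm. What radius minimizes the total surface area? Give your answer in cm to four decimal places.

6.0926

With radius r and height h, πr²h = 1421 so h = 1421/(πr²), and S(r) = 2πr² + 2πrh = 2πr² + 2·1421/r.
S'(r) = 4πr − 2·1421/r² = 0 ⇒ r³ = 1421/(2π), so r ≈ 6.0926 and h = 2r ≈ 12.1853.
S''(r) = 4π + 4·1421/r³ > 0, so this is the minimum; S ≈ 699.6979.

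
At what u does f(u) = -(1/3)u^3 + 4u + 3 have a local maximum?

2

f'(u) = -u^2 + 4 = 0 at u = -2, 2.
Second-derivative test with f''(u) = -2u: f''(-2) = 4 > 0 ⇒ local minimum; f''(2) = -4 < 0 ⇒ local maximum.
Thus f has its local maximum at u = 2, with value 25/3.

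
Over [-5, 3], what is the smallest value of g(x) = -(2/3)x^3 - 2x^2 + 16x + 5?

-145/3

The derivative is -2x^2 - 4x + 16, which vanishes at x = -4 and x = 2.
Compare values at every candidate in [-5, 3]: g(-5) = -125/3,  g(-4) = -145/3,  g(2) = 71/3,  g(3) = 17.
So the minimum is g(-4) = -145/3.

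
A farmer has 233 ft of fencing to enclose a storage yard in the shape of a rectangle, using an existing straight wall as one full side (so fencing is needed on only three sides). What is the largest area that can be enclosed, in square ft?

54289/8

Let the sides perpendicular to the wall have length x and the parallel side y, so 2x + y = 233 and the area is A = xy = x(233 − 2x).
A'(x) = 233 − 4x = 0 gives x = 233/4, and A''(x) = −4 < 0 confirms a maximum.
Then y = 233 − 2·233/4 = 233/2 and A = 54289/8.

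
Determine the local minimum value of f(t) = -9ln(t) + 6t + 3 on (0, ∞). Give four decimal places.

8.3508

f'(t) = -9/t + 6 = 0 gives t = 3/2.
f''(t) = 9/t², which is positive for t > 0, so this is a local minimum.
f(3/2) = -9·ln(3/2) + 9 + 3 ≈ 8.3508.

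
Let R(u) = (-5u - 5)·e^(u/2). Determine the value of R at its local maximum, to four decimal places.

2.2313

R'(u) = (-5)·e^(u/2) + (-5u - 5)·(1/2)·e^(u/2) = (-(5/2)u - 15/2)·e^(u/2). Since e^(u/2) > 0, the only critical point is u = -3.
R''(-3) has the same sign as -5/2 < 0, so this is a local maximum.
R(-3) = (10)·e^(-3/2) ≈ 2.2313.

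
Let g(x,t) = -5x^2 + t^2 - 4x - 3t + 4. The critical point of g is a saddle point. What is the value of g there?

51/20

∂g/∂x = -10x - 4 = 0 and ∂g/∂t = 2t - 3 = 0, so (x, t) = (-2/5, 3/2).
The Hessian has g_{xx} = -10, g_{tt} = 2, g_{xt} = 0, giving D = -20 < 0, so the point is a saddle point.
g(-2/5, 3/2) = 51/20.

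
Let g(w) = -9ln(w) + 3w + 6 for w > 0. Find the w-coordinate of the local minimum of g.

g'(w) = -9/w + 3 = 0 gives w = 3.
g''(w) = 9/w², which is positive for w > 0, so this is a local minimum.
g(3) = -9·ln(3) + 9 + 6 ≈ 5.1125.

3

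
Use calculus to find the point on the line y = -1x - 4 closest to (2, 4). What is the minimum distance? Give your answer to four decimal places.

Minimize D(x)^2 = (x - 2)^2 + (-x - 8)^2.
d/dx[D^2] = 2(x - 2) + 2·(-1)·(-x - 8) = 0 ⇒ x = -3.
Then y = -1 and the distance is √(50) ≈ 7.0711.

7.0711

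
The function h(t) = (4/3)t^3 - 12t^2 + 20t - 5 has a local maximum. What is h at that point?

13/3

h'(t) = 4t^2 - 24t + 20 = 0 at t = 1, 5.
Since h''(t) = 8t - 24, we get h''(1) = -16 < 0 ⇒ local maximum; h''(5) = 16 > 0 ⇒ local minimum.
The local maximum is h(1) = 13/3.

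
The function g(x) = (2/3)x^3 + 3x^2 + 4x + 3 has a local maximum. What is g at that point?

5/3

Critical points: g'(x) = 2x^2 + 6x + 4 vanishes at x = -2, -1.
Second-derivative test with g''(x) = 4x + 6: g''(-2) = -2 < 0 ⇒ local maximum; g''(-1) = 2 > 0 ⇒ local minimum.
So the local maximum value is g(-2) = 5/3.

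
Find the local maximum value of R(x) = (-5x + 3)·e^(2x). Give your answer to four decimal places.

Differentiating with the product rule gives R'(x) = (-10x + 1)·e^(2x). Since e^(2x) > 0, the only critical point is x = 1/10.
R''(1/10) has the same sign as -10 < 0, so this is a local maximum.
R(1/10) = (5/2)·e^(1/5) ≈ 3.0535.

3.0535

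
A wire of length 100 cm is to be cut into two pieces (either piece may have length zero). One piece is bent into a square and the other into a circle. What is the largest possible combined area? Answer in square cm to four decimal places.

Let x be the length used for the square. Square side x/4; circle radius (100−x)/(2π).
A(x) = (x/4)² + π·((100−x)/(2π))² = x²/16 + (100−x)²/(4π) for 0 ≤ x ≤ 100. A'(x) = x/8 − (100−x)/(2π) = 0 gives x = 4·100/(π+4) ≈ 56.0099.
A'' > 0, so the interior critical point is a minimum; the maximum is at an endpoint. A(0) = 795.7747 and A(100) = 625.0000, so the largest area is 795.7747.

795.7747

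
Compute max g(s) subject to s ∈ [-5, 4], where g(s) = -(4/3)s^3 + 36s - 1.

Differentiating, g'(s) = -4s^2 + 36; which vanishes at s = -3 and s = 3.
Compare values at every candidate in [-5, 4]: g(-5) = -43/3,  g(-3) = -73,  g(3) = 71,  g(4) = 173/3.
The maximum over the interval is 71, attained at s = 3.

71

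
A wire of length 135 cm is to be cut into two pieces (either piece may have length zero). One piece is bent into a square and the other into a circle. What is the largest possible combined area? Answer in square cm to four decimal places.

Let x be the length used for the square. Square side x/4; circle radius (135−x)/(2π).
A(x) = (x/4)² + π·((135−x)/(2π))² = x²/16 + (135−x)²/(4π) for 0 ≤ x ≤ 135. A'(x) = x/8 − (135−x)/(2π) = 0 gives x = 4·135/(π+4) ≈ 75.6134.
A'' > 0, so the interior critical point is a minimum; the maximum is at an endpoint. A(0) = 1450.2994 and A(135) = 1139.0625, so the largest area is 1450.2994.

1450.2994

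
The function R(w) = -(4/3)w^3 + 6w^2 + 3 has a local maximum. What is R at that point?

21

R'(w) = -4w^2 + 12w = 0 at w = 0, 3.
Since R''(w) = -8w + 12, we get R''(0) = 12 > 0 ⇒ local minimum; R''(3) = -12 < 0 ⇒ local maximum.
Thus R has its local maximum at w = 3, with value 21.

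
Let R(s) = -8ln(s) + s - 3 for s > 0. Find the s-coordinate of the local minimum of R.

8

R'(s) = -8/s + 1 = 0 gives s = 8.
R''(s) = 8/s², which is positive for s > 0, so this is a local minimum.
R(8) = -8·ln(8) + 8 - 3 ≈ -11.6355.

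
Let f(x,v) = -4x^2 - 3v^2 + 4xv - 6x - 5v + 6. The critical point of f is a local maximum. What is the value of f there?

∂f/∂x = -8x + 4v - 6 = 0 and ∂f/∂v = 4x - 6v - 5 = 0, so (x, v) = (-7/4, -2).
The Hessian has f_{xx} = -8, f_{vv} = -6, f_{xv} = 4, giving D = 32 > 0 with f_{xx} < 0, so the point is a local maximum.
f(-7/4, -2) = 65/4.

65/4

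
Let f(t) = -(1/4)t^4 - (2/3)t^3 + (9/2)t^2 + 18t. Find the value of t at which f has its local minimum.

-2

Critical points: f'(t) = -t^3 - 2t^2 + 9t + 18 vanishes at t = -3, -2, 3.
f''(t) = -3t^2 - 4t + 9. f''(-3) = -6 < 0 ⇒ local maximum; f''(-2) = 5 > 0 ⇒ local minimum; f''(3) = -30 < 0 ⇒ local maximum.
Thus f has its local minimum at t = -2, with value -50/3.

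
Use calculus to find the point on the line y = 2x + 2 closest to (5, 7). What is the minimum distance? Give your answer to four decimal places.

Minimize D(x)^2 = (x - 5)^2 + (2x - 5)^2.
d/dx[D^2] = 2(x - 5) + 2·2·(2x - 5) = 0 ⇒ x = 3.
Then y = 8 and the distance is √(5) ≈ 2.2361.

2.2361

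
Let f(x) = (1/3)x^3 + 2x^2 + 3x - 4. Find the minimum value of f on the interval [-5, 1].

f'(x) = x^2 + 4x + 3, which vanishes at x = -3 and x = -1.
Compare values at every candidate in [-5, 1]: f(-5) = -32/3,  f(-3) = -4,  f(-1) = -16/3,  f(1) = 4/3.
The minimum over the interval is -32/3, attained at x = -5.

-32/3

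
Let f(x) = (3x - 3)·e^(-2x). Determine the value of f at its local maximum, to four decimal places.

By the product rule, f'(x) = (-6x + 9)·e^(-2x). Since e^(-2x) > 0, the only critical point is x = 3/2.
f''(3/2) has the same sign as -6 < 0, so this is a local maximum.
f(3/2) = (3/2)·e^(-3) ≈ 0.0747.

0.0747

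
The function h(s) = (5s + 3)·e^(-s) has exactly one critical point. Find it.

By the product rule, h'(s) = (-5s + 2)·e^(-s). Since e^(-s) > 0, the only critical point is s = 2/5.
h''(2/5) has the same sign as -5 < 0, so this is a local maximum.
h(2/5) = (5)·e^(-2/5) ≈ 3.3516.

2/5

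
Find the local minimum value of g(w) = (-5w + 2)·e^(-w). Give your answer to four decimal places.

-1.2330

By the product rule, g'(w) = (5w - 7)·e^(-w). Since e^(-w) > 0, the only critical point is w = 7/5.
g''(7/5) has the same sign as 5 > 0, so this is a local minimum.
g(7/5) = (-5)·e^(-7/5) ≈ -1.2330.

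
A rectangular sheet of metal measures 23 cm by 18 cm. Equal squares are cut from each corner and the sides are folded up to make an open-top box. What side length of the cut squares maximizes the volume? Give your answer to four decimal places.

With cut size x, the volume is V(x) = x(23 − 2x)(18 − 2x) for 0 < x < 9.
V'(x) = 12x^2 − 164x + 414. Setting V'(x) = 0 gives x ≈ 3.3413 (the root in (0, 9)).
V''(x) = 24x − 164 is negative there, so this is the maximum; V ≈ 617.0397.

3.3413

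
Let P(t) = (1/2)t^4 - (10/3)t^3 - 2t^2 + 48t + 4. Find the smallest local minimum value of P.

P'(t) = 2t^3 - 10t^2 - 4t + 48. Setting P'(t) = 0 gives t ∈ {-2, 3, 4}.
Since P''(t) = 6t^2 - 20t - 4, we get P''(-2) = 60 > 0 ⇒ local minimum; P''(3) = -10 < 0 ⇒ local maximum; P''(4) = 12 > 0 ⇒ local minimum.
The smallest local minimum is P(-2) = -196/3.

-196/3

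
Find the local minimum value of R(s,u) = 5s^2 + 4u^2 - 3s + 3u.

-81/80

∂R/∂s = 10s - 3 = 0 and ∂R/∂u = 8u + 3 = 0, so (s, u) = (3/10, -3/8).
The Hessian has R_{ss} = 10, R_{uu} = 8, R_{su} = 0, giving D = 80 > 0 with R_{ss} > 0, so the point is a local minimum.
R(3/10, -3/8) = -81/80.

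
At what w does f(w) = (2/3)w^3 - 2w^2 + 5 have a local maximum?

0

Critical points: f'(w) = 2w^2 - 4w vanishes at w = 0, 2.
Second-derivative test with f''(w) = 4w - 4: f''(0) = -4 < 0 ⇒ local maximum; f''(2) = 4 > 0 ⇒ local minimum.
Thus f has its local maximum at w = 0, with value 5.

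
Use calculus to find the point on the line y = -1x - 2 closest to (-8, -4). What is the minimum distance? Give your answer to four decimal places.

7.0711

Minimize D(x)^2 = (x + 8)^2 + (-x + 2)^2.
d/dx[D^2] = 2(x + 8) + 2·(-1)·(-x + 2) = 0 ⇒ x = -3.
Then y = 1 and the distance is √(50) ≈ 7.0711.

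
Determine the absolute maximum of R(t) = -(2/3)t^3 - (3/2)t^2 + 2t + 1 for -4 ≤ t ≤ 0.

Differentiating, R'(t) = -2t^2 - 3t + 2; whose only zero in [-4, 0] is t = -2.
Compare values at every candidate in [-4, 0]: R(-4) = 35/3; R(-2) = -11/3; R(0) = 1.
The maximum over the interval is 35/3, attained at t = -4.

35/3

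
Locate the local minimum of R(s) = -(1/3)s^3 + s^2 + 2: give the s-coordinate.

R'(s) = -s^2 + 2s. Setting R'(s) = 0 gives s ∈ {0, 2}.
R''(s) = -2s + 2. R''(0) = 2 > 0 ⇒ local minimum; R''(2) = -2 < 0 ⇒ local maximum.
The local minimum is R(0) = 2.

0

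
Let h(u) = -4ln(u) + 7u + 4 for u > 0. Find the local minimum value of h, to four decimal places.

10.2385

h'(u) = -4/u + 7 = 0 gives u = 4/7.
h''(u) = 4/u², which is positive for u > 0, so this is a local minimum.
h(4/7) = -4·ln(4/7) + 4 + 4 ≈ 10.2385.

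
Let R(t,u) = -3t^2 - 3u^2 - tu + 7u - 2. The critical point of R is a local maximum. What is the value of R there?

∂R/∂t = -6t - u = 0 and ∂R/∂u = -t - 6u + 7 = 0, so (t, u) = (-1/5, 6/5).
The Hessian has R_{tt} = -6, R_{uu} = -6, R_{tu} = -1, giving D = 35 > 0 with R_{tt} < 0, so the point is a local maximum.
R(-1/5, 6/5) = 11/5.

11/5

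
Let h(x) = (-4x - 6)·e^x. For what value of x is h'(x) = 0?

-5/2

h'(x) = (-4)·e^x + (-4x - 6)·1·e^x = (-4x - 10)·e^x. Since e^x > 0, the only critical point is x = -5/2.
h''(-5/2) has the same sign as -4 < 0, so this is a local maximum.
h(-5/2) = (4)·e^(-5/2) ≈ 0.3283.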